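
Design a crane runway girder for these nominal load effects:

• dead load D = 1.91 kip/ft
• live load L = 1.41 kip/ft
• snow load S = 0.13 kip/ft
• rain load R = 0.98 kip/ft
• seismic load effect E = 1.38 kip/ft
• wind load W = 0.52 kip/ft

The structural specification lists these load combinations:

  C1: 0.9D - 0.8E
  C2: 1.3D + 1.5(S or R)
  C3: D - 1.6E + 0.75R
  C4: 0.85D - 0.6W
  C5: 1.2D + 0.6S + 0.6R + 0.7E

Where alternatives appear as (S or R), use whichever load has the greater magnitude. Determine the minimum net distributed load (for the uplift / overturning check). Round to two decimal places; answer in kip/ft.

0.44 kip/ft

(S or R) → R = 0.98 kip/ft.
C1: 0.9(1.91) - 0.8(1.38) = 1.72 - 1.10 = 0.62
C2: 1.3(1.91) + 1.5(0.98) = 2.48 + 1.47 = 3.95
C3: 1.0(1.91) - 1.6(1.38) + 0.75(0.98) = 1.91 - 2.21 + 0.74 = 0.44
C4: 0.85(1.91) - 0.6(0.52) = 1.62 - 0.31 = 1.31
C5: 1.2(1.91) + 0.6(0.13) + 0.6(0.98) + 0.7(1.38) = 3.92
Combination 3 gives the minimum: 0.44 kip/ft.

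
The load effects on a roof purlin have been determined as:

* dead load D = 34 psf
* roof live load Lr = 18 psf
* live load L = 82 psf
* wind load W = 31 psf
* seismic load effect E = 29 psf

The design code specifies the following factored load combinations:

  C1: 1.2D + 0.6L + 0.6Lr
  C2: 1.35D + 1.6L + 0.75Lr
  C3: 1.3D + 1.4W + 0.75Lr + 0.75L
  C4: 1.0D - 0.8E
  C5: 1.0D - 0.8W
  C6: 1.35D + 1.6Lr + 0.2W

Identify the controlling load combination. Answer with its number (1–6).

C1: 1.2(34) + 0.6(82) + 0.6(18) = 100.80
C2: 1.35(34) + 1.6(82) + 0.75(18) = 190.60
C3: 1.3(34) + 1.4(31) + 0.75(18) + 0.75(82) = 162.60
C4: 1.0(34) - 0.8(29) = 10.80
C5: 1.0(34) - 0.8(31) = 9.20
C6: 1.35(34) + 1.6(18) + 0.2(31) = 80.90
The largest value is 190.60 psf from combination 2.

Combination 2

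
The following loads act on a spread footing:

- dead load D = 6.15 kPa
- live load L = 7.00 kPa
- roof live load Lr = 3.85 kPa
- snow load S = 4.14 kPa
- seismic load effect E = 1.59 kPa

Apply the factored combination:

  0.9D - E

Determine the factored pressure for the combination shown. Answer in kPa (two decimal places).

0.9(6.15) - 1.0(1.59) = 5.54 - 1.59 = 3.95
p_u = 3.95 kPa.

3.95 kPa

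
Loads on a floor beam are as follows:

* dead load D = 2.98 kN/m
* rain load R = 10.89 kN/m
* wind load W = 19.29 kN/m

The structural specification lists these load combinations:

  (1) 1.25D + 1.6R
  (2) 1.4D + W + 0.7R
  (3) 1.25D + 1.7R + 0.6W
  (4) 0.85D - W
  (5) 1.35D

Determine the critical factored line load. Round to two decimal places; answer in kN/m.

33.81 kN/m

(1) 1.25(2.98) + 1.6(10.89) = 21.15
(2) 1.4(2.98) + 1.0(19.29) + 0.7(10.89) = 31.09
(3) 1.25(2.98) + 1.7(10.89) + 0.6(19.29) = 33.81
(4) 0.85(2.98) - 1.0(19.29) = -16.76
(5) 1.35(2.98) = 4.02
The controlling combination is 3, giving 33.81 kN/m.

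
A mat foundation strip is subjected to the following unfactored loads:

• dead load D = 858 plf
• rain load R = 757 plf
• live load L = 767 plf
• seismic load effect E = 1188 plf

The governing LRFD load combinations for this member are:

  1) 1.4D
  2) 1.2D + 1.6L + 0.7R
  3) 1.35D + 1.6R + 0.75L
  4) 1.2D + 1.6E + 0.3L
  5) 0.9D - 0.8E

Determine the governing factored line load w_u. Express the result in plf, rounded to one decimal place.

1) 1.4(858) = 1201.2
2) 1.2(858) + 1.6(767) + 0.7(757) = 1029.6 + 1227.2 + 529.9 = 2786.7
3) 1.35(858) + 1.6(757) + 0.75(767) = 1158.3 + 1211.2 + 575.3 = 2944.8
4) 1.2(858) + 1.6(1188) + 0.3(767) = 1029.6 + 1900.8 + 230.1 = 3160.5
5) 0.9(858) - 0.8(1188) = 772.2 - 950.4 = -178.2
Maximum is from combination 4.

3160.5 plf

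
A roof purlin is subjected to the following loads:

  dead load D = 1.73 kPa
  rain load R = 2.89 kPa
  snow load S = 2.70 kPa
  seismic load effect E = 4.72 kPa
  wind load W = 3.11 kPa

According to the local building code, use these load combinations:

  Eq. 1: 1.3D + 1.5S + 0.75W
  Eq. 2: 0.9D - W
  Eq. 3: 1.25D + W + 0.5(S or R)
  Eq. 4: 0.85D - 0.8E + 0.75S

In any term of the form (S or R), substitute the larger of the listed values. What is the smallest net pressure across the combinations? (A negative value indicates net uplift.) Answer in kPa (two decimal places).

-1.55 kPa

(S or R) → R = 2.89 kPa.
Eq. 1: 1.3(1.73) + 1.5(2.70) + 0.75(3.11) = 2.25 + 4.05 + 2.33 = 8.63
Eq. 2: 0.9(1.73) - 1.0(3.11) = 1.56 - 3.11 = -1.55
Eq. 3: 1.25(1.73) + 1.0(3.11) + 0.5(2.89) = 2.16 + 3.11 + 1.45 = 6.72
Eq. 4: 0.85(1.73) - 0.8(4.72) + 0.75(2.70) = 1.47 - 3.78 + 2.03 = -0.28
Combination 2 gives the minimum: -1.55 kPa.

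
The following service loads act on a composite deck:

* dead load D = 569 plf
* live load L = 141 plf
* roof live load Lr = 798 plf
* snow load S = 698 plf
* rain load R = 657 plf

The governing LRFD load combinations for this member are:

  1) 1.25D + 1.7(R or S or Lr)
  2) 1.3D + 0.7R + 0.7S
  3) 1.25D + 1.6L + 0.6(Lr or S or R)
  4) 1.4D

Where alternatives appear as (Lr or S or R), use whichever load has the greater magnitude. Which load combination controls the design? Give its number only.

Combination 1

(R or S or Lr) → Lr = 798 plf; (Lr or S or R) → Lr = 798 plf.
1) 1.25(569) + 1.7(798) = 2067.85
2) 1.3(569) + 0.7(657) + 0.7(698) = 1688.20
3) 1.25(569) + 1.6(141) + 0.6(798) = 1415.65
4) 1.4(569) = 796.60
The largest value is 2067.85 plf from combination 1.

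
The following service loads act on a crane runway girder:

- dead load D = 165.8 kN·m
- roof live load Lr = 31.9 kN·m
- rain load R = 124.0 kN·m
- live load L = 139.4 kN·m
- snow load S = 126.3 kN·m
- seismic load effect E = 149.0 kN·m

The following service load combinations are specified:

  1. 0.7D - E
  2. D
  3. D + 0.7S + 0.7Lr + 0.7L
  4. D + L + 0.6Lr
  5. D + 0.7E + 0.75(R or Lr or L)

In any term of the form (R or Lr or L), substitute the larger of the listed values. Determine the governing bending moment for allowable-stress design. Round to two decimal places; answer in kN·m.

(R or Lr or L) → L = 139.4 kN·m.
1. 0.7(165.8) - 1.0(149.0) = 116.06 - 149.00 = -32.94
2. 1.0(165.8) = 165.80
3. 1.0(165.8) + 0.7(126.3) + 0.7(31.9) + 0.7(139.4) = 165.80 + 88.41 + 22.33 + 97.58 = 374.12
4. 1.0(165.8) + 1.0(139.4) + 0.6(31.9) = 165.80 + 139.40 + 19.14 = 324.34
5. 1.0(165.8) + 0.7(149.0) + 0.75(139.4) = 165.80 + 104.30 + 104.55 = 374.65
Combination 5 governs: M = 374.65 kN·m.

374.65 kN·m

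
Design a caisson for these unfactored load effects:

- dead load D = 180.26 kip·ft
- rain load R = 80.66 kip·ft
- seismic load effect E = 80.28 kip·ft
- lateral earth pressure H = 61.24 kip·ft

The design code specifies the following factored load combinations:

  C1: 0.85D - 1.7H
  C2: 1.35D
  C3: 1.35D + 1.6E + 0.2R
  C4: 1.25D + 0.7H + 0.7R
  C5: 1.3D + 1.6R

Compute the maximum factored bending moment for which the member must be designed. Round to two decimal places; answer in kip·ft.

387.93 kip·ft

C1: 0.85(180.26) - 1.7(61.24) = 153.22 - 104.11 = 49.11
C2: 1.35(180.26) = 243.35
C3: 1.35(180.26) + 1.6(80.28) + 0.2(80.66) = 243.35 + 128.45 + 16.13 = 387.93
C4: 1.25(180.26) + 0.7(61.24) + 0.7(80.66) = 225.33 + 42.87 + 56.46 = 324.66
C5: 1.3(180.26) + 1.6(80.66) = 363.39
Maximum is from combination 3.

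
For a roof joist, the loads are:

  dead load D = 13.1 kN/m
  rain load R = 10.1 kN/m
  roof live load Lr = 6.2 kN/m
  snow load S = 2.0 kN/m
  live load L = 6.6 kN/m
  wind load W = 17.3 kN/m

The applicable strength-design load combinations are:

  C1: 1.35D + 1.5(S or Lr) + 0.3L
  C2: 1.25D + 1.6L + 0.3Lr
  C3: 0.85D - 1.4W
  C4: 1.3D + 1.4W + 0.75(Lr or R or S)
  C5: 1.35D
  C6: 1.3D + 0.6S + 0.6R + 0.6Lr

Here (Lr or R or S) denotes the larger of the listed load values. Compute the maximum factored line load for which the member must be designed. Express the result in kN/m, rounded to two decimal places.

48.83 kN/m

(S or Lr) → Lr = 6.2 kN/m; (Lr or R or S) → R = 10.1 kN/m.
C1: 1.35(13.1) + 1.5(6.2) + 0.3(6.6) = 28.97
C2: 1.25(13.1) + 1.6(6.6) + 0.3(6.2) = 28.80
C3: 0.85(13.1) - 1.4(17.3) = -13.09
C4: 1.3(13.1) + 1.4(17.3) + 0.75(10.1) = 48.83
C5: 1.35(13.1) = 17.69
C6: 1.3(13.1) + 0.6(2.0) + 0.6(10.1) + 0.6(6.2) = 28.01
Maximum is from combination 4.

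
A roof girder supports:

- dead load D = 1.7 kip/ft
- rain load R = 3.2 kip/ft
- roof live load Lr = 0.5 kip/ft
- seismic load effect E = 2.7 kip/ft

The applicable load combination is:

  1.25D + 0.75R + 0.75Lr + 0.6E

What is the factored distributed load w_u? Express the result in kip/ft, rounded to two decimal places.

1.25(1.7) + 0.75(3.2) + 0.75(0.5) + 0.6(2.7) = 6.52
w_u = 6.52 kip/ft.

6.52 kip/ft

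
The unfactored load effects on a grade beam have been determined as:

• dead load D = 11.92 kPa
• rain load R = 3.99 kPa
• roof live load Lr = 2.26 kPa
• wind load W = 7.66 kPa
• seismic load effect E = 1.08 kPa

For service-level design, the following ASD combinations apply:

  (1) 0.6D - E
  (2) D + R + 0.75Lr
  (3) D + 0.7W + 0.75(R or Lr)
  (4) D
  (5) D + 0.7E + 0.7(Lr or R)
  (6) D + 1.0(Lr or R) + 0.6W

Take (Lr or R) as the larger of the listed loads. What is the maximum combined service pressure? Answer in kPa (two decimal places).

(R or Lr) → R = 3.99 kPa; (Lr or R) → R = 3.99 kPa.
(1) 0.6(11.92) - 1.0(1.08) = 6.07
(2) 1.0(11.92) + 1.0(3.99) + 0.75(2.26) = 17.61
(3) 1.0(11.92) + 0.7(7.66) + 0.75(3.99) = 20.27
(4) 1.0(11.92) = 11.92
(5) 1.0(11.92) + 0.7(1.08) + 0.7(3.99) = 15.47
(6) 1.0(11.92) + 1.0(3.99) + 0.6(7.66) = 20.51
Combination 6 governs: p = 20.51 kPa.

20.51 kPa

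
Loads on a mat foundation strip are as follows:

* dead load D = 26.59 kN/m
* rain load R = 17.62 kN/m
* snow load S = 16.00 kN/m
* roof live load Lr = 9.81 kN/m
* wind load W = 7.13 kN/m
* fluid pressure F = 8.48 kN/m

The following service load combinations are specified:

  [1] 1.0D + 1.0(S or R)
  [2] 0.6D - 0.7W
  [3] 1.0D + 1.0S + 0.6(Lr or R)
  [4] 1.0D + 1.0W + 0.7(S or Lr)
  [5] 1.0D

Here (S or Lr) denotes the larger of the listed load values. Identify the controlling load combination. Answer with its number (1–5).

(S or R) → R = 17.62 kN/m; (Lr or R) → R = 17.62 kN/m; (S or Lr) → S = 16.00 kN/m.
[1] 1.0(26.59) + 1.0(17.62) = 44.21
[2] 0.6(26.59) - 0.7(7.13) = 10.96
[3] 1.0(26.59) + 1.0(16.00) + 0.6(17.62) = 53.16
[4] 1.0(26.59) + 1.0(7.13) + 0.7(16.00) = 44.92
[5] 1.0(26.59) = 26.59
The largest value is 53.16 kN/m from combination 3.

Combination 3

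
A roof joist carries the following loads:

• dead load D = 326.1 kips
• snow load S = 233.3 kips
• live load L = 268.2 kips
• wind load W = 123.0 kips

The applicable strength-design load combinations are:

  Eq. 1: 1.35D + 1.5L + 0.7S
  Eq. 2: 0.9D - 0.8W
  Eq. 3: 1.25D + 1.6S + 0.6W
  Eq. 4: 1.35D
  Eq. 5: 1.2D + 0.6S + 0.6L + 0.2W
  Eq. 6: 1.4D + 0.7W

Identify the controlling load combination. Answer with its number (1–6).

Eq. 1: 1.35(326.1) + 1.5(268.2) + 0.7(233.3) = 440.24 + 402.30 + 163.31 = 1005.85
Eq. 2: 0.9(326.1) - 0.8(123.0) = 293.49 - 98.40 = 195.09
Eq. 3: 1.25(326.1) + 1.6(233.3) + 0.6(123.0) = 407.63 + 373.28 + 73.80 = 854.71
Eq. 4: 1.35(326.1) = 440.24
Eq. 5: 1.2(326.1) + 0.6(233.3) + 0.6(268.2) + 0.2(123.0) = 391.32 + 139.98 + 160.92 + 24.60 = 716.82
Eq. 6: 1.4(326.1) + 0.7(123.0) = 456.54 + 86.10 = 542.64
The largest value is 1005.85 kips from combination 1.

Combination 1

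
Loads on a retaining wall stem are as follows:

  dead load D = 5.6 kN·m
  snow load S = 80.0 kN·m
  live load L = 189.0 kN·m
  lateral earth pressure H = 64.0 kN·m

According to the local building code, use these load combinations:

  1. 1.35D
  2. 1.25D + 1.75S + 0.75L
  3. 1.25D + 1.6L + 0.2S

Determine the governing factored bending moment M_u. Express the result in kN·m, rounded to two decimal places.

325.40 kN·m

1. 1.35(5.6) = 7.56
2. 1.25(5.6) + 1.75(80.0) + 0.75(189.0) = 7.00 + 140.00 + 141.75 = 288.75
3. 1.25(5.6) + 1.6(189.0) + 0.2(80.0) = 7.00 + 302.40 + 16.00 = 325.40
Combination 3 governs: M_u = 325.40 kN·m.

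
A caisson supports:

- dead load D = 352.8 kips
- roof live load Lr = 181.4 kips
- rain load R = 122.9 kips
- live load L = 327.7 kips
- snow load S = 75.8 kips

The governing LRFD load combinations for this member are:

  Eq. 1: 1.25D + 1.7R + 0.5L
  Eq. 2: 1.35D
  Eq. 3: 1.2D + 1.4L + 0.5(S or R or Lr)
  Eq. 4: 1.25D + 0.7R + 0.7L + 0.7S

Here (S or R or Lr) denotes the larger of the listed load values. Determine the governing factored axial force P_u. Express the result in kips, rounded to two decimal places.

(S or R or Lr) → Lr = 181.4 kips.
Eq. 1: 1.25(352.8) + 1.7(122.9) + 0.5(327.7) = 441.00 + 208.93 + 163.85 = 813.78
Eq. 2: 1.35(352.8) = 476.28
Eq. 3: 1.2(352.8) + 1.4(327.7) + 0.5(181.4) = 423.36 + 458.78 + 90.70 = 972.84
Eq. 4: 1.25(352.8) + 0.7(122.9) + 0.7(327.7) + 0.7(75.8) = 441.00 + 86.03 + 229.39 + 53.06 = 809.48
The controlling combination is 3, giving 972.84 kips.

972.84 kips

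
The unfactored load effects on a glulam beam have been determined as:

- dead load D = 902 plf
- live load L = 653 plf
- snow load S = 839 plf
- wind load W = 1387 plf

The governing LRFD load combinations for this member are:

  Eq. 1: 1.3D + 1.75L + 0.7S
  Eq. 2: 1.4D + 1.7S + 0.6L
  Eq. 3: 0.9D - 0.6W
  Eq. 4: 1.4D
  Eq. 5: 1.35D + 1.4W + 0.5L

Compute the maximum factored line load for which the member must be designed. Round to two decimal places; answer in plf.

Eq. 1: 1.3(902) + 1.75(653) + 0.7(839) = 1172.60 + 1142.75 + 587.30 = 2902.65
Eq. 2: 1.4(902) + 1.7(839) + 0.6(653) = 1262.80 + 1426.30 + 391.80 = 3080.90
Eq. 3: 0.9(902) - 0.6(1387) = 811.80 - 832.20 = -20.40
Eq. 4: 1.4(902) = 1262.80
Eq. 5: 1.35(902) + 1.4(1387) + 0.5(653) = 1217.70 + 1941.80 + 326.50 = 3486.00
Combination 5 governs: w_u = 3486.00 plf.

3486.00 plf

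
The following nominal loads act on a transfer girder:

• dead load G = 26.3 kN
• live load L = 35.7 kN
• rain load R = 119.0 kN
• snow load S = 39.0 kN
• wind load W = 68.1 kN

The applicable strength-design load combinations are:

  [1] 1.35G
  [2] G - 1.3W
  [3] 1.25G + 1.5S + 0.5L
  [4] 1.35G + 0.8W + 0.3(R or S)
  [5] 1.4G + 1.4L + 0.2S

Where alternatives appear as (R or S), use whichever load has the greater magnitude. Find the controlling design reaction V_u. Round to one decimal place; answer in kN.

125.7 kN

(R or S) → R = 119.0 kN.
[1] 1.35(26.3) = 35.5
[2] 1.0(26.3) - 1.3(68.1) = 26.3 - 88.5 = -62.2
[3] 1.25(26.3) + 1.5(39.0) + 0.5(35.7) = 109.2
[4] 1.35(26.3) + 0.8(68.1) + 0.3(119.0) = 35.5 + 54.5 + 35.7 = 125.7
[5] 1.4(26.3) + 1.4(35.7) + 0.2(39.0) = 36.8 + 50.0 + 7.8 = 94.6
Maximum is from combination 4.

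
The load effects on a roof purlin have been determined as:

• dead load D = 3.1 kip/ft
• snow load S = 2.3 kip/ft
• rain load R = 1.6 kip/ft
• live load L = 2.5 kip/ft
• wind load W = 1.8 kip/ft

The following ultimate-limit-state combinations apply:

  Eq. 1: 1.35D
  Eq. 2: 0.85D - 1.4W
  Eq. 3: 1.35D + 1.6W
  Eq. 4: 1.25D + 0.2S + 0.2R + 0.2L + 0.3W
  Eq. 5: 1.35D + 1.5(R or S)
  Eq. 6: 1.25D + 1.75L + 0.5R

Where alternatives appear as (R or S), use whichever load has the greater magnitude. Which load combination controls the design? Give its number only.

(R or S) → S = 2.3 kip/ft.
Eq. 1: 1.35(3.1) = 4.19
Eq. 2: 0.85(3.1) - 1.4(1.8) = 0.12
Eq. 3: 1.35(3.1) + 1.6(1.8) = 7.07
Eq. 4: 1.25(3.1) + 0.2(2.3) + 0.2(1.6) + 0.2(2.5) + 0.3(1.8) = 5.70
Eq. 5: 1.35(3.1) + 1.5(2.3) = 7.64
Eq. 6: 1.25(3.1) + 1.75(2.5) + 0.5(1.6) = 9.05
The largest value is 9.05 kip/ft from combination 6.

Combination 6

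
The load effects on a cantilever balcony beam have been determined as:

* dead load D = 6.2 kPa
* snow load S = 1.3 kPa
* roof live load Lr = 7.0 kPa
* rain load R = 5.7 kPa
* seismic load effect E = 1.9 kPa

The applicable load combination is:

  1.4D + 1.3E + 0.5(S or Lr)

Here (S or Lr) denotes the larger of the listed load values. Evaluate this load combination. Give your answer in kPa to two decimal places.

14.65 kPa

(S or Lr) → Lr = 7.0 kPa.
1.4(6.2) + 1.3(1.9) + 0.5(7.0) = 8.68 + 2.47 + 3.50 = 14.65
p_u = 14.65 kPa.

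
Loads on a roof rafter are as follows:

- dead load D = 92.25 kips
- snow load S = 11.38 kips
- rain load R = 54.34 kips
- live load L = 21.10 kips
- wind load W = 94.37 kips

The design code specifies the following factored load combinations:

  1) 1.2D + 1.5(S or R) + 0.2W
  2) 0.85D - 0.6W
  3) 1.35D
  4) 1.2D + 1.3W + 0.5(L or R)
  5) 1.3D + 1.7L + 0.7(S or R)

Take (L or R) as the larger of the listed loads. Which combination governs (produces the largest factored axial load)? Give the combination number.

Combination 4

(S or R) → R = 54.34 kips; (L or R) → R = 54.34 kips.
1) 1.2(92.25) + 1.5(54.34) + 0.2(94.37) = 110.70 + 81.51 + 18.87 = 211.08
2) 0.85(92.25) - 0.6(94.37) = 78.41 - 56.62 = 21.79
3) 1.35(92.25) = 124.54
4) 1.2(92.25) + 1.3(94.37) + 0.5(54.34) = 110.70 + 122.68 + 27.17 = 260.55
5) 1.3(92.25) + 1.7(21.10) + 0.7(54.34) = 193.83
The largest value is 260.55 kips from combination 4.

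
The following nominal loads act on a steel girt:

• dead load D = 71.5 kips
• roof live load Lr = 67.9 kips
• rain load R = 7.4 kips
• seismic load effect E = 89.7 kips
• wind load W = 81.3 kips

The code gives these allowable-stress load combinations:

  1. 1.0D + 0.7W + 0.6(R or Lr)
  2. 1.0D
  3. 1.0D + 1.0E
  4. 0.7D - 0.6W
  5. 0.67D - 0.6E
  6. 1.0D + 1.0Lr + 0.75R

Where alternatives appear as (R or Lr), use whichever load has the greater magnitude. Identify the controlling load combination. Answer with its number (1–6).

Combination 1

(R or Lr) → Lr = 67.9 kips.
1. 1.0(71.5) + 0.7(81.3) + 0.6(67.9) = 71.50 + 56.91 + 40.74 = 169.15
2. 1.0(71.5) = 71.50
3. 1.0(71.5) + 1.0(89.7) = 71.50 + 89.70 = 161.20
4. 0.7(71.5) - 0.6(81.3) = 50.05 - 48.78 = 1.27
5. 0.67(71.5) - 0.6(89.7) = -5.92
6. 1.0(71.5) + 1.0(67.9) + 0.75(7.4) = 71.50 + 67.90 + 5.55 = 144.95
The largest value is 169.15 kips from combination 1.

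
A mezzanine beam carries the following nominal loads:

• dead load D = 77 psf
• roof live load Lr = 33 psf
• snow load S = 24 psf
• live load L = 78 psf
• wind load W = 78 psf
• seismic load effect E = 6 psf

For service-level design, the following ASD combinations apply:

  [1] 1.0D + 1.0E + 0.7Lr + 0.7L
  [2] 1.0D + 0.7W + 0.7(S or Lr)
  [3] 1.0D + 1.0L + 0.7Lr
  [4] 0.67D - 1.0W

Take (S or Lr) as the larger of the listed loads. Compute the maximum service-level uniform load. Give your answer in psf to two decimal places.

178.10 psf

(S or Lr) → Lr = 33 psf.
[1] 1.0(77) + 1.0(6) + 0.7(33) + 0.7(78) = 77.00 + 6.00 + 23.10 + 54.60 = 160.70
[2] 1.0(77) + 0.7(78) + 0.7(33) = 77.00 + 54.60 + 23.10 = 154.70
[3] 1.0(77) + 1.0(78) + 0.7(33) = 77.00 + 78.00 + 23.10 = 178.10
[4] 0.67(77) - 1.0(78) = 51.59 - 78.00 = -26.41
The controlling combination is 3, giving 178.10 psf.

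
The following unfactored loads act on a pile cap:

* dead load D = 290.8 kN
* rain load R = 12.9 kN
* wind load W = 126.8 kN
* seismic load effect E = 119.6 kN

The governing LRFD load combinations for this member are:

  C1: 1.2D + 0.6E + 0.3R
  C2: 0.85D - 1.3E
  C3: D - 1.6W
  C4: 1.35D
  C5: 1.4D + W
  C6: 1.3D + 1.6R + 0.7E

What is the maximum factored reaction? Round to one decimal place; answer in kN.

533.9 kN

C1: 1.2(290.8) + 0.6(119.6) + 0.3(12.9) = 424.6
C2: 0.85(290.8) - 1.3(119.6) = 91.7
C3: 1.0(290.8) - 1.6(126.8) = 87.9
C4: 1.35(290.8) = 392.6
C5: 1.4(290.8) + 1.0(126.8) = 533.9
C6: 1.3(290.8) + 1.6(12.9) + 0.7(119.6) = 482.4
The controlling combination is 5, giving 533.9 kN.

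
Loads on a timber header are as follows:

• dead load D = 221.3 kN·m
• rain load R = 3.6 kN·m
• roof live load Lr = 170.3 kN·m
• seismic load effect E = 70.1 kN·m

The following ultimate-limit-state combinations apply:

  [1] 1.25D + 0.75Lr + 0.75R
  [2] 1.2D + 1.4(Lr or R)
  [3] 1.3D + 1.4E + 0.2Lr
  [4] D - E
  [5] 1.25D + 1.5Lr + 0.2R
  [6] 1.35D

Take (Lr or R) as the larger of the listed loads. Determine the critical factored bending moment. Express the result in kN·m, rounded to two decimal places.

532.80 kN·m

(Lr or R) → Lr = 170.3 kN·m.
[1] 1.25(221.3) + 0.75(170.3) + 0.75(3.6) = 407.05
[2] 1.2(221.3) + 1.4(170.3) = 265.56 + 238.42 = 503.98
[3] 1.3(221.3) + 1.4(70.1) + 0.2(170.3) = 287.69 + 98.14 + 34.06 = 419.89
[4] 1.0(221.3) - 1.0(70.1) = 221.30 - 70.10 = 151.20
[5] 1.25(221.3) + 1.5(170.3) + 0.2(3.6) = 276.63 + 255.45 + 0.72 = 532.80
[6] 1.35(221.3) = 298.76
Combination 5 governs: M_u = 532.80 kN·m.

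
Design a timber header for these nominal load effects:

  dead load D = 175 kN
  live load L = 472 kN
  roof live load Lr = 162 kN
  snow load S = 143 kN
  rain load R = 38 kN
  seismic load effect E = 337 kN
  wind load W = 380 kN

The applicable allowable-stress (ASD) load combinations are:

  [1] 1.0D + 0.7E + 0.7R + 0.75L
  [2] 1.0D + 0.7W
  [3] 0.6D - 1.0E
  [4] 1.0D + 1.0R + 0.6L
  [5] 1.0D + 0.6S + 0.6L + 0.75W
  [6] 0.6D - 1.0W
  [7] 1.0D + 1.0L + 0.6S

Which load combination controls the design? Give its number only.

[1] 1.0(175) + 0.7(337) + 0.7(38) + 0.75(472) = 175.0 + 235.9 + 26.6 + 354.0 = 791.5
[2] 1.0(175) + 0.7(380) = 175.0 + 266.0 = 441.0
[3] 0.6(175) - 1.0(337) = 105.0 - 337.0 = -232.0
[4] 1.0(175) + 1.0(38) + 0.6(472) = 175.0 + 38.0 + 283.2 = 496.2
[5] 1.0(175) + 0.6(143) + 0.6(472) + 0.75(380) = 175.0 + 85.8 + 283.2 + 285.0 = 829.0
[6] 0.6(175) - 1.0(380) = 105.0 - 380.0 = -275.0
[7] 1.0(175) + 1.0(472) + 0.6(143) = 175.0 + 472.0 + 85.8 = 732.8
The largest value is 829.0 kN from combination 5.

Combination 5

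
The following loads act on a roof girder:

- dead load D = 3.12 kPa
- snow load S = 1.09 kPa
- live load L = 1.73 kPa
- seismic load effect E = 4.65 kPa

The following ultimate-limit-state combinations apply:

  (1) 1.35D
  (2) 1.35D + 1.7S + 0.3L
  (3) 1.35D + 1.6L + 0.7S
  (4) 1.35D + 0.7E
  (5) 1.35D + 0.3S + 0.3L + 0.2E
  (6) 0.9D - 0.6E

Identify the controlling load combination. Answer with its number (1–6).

Combination 3

(1) 1.35(3.12) = 4.21
(2) 1.35(3.12) + 1.7(1.09) + 0.3(1.73) = 4.21 + 1.85 + 0.52 = 6.58
(3) 1.35(3.12) + 1.6(1.73) + 0.7(1.09) = 4.21 + 2.77 + 0.76 = 7.74
(4) 1.35(3.12) + 0.7(4.65) = 4.21 + 3.26 = 7.47
(5) 1.35(3.12) + 0.3(1.09) + 0.3(1.73) + 0.2(4.65) = 4.21 + 0.33 + 0.52 + 0.93 = 5.99
(6) 0.9(3.12) - 0.6(4.65) = 2.81 - 2.79 = 0.02
The largest value is 7.74 kPa from combination 3.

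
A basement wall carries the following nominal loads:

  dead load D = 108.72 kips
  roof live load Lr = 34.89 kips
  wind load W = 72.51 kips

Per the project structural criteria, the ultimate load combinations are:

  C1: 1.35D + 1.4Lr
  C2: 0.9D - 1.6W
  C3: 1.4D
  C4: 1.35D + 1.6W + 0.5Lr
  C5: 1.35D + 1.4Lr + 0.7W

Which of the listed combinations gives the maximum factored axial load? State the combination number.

Combination 4

C1: 1.35(108.72) + 1.4(34.89) = 146.77 + 48.85 = 195.62
C2: 0.9(108.72) - 1.6(72.51) = 97.85 - 116.02 = -18.17
C3: 1.4(108.72) = 152.21
C4: 1.35(108.72) + 1.6(72.51) + 0.5(34.89) = 280.23
C5: 1.35(108.72) + 1.4(34.89) + 0.7(72.51) = 146.77 + 48.85 + 50.76 = 246.38
The largest value is 280.23 kips from combination 4.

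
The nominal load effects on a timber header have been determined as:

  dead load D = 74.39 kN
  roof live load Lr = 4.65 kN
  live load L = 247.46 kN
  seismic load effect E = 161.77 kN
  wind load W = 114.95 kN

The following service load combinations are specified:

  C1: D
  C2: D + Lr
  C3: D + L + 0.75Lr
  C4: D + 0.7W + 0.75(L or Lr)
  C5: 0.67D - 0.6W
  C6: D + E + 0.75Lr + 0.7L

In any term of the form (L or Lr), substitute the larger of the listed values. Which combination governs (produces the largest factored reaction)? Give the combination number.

Combination 6

(L or Lr) → L = 247.46 kN.
C1: 1.0(74.39) = 74.39
C2: 1.0(74.39) + 1.0(4.65) = 74.39 + 4.65 = 79.04
C3: 1.0(74.39) + 1.0(247.46) + 0.75(4.65) = 74.39 + 247.46 + 3.49 = 325.34
C4: 1.0(74.39) + 0.7(114.95) + 0.75(247.46) = 340.45
C5: 0.67(74.39) - 0.6(114.95) = 49.84 - 68.97 = -19.13
C6: 1.0(74.39) + 1.0(161.77) + 0.75(4.65) + 0.7(247.46) = 74.39 + 161.77 + 3.49 + 173.22 = 412.87
The largest value is 412.87 kN from combination 6.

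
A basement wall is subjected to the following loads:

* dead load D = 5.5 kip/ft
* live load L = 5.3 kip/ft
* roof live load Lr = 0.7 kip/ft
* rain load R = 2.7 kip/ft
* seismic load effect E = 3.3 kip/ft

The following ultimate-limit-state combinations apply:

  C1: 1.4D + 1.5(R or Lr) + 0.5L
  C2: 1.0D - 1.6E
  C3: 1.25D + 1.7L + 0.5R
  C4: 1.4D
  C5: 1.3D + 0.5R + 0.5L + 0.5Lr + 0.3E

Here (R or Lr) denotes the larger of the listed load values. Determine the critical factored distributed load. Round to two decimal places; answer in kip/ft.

(R or Lr) → R = 2.7 kip/ft.
C1: 1.4(5.5) + 1.5(2.7) + 0.5(5.3) = 7.70 + 4.05 + 2.65 = 14.40
C2: 1.0(5.5) - 1.6(3.3) = 5.50 - 5.28 = 0.22
C3: 1.25(5.5) + 1.7(5.3) + 0.5(2.7) = 6.88 + 9.01 + 1.35 = 17.24
C4: 1.4(5.5) = 7.70
C5: 1.3(5.5) + 0.5(2.7) + 0.5(5.3) + 0.5(0.7) + 0.3(3.3) = 7.15 + 1.35 + 2.65 + 0.35 + 0.99 = 12.49
Combination 3 governs: w_u = 17.24 kip/ft.

17.24 kip/ft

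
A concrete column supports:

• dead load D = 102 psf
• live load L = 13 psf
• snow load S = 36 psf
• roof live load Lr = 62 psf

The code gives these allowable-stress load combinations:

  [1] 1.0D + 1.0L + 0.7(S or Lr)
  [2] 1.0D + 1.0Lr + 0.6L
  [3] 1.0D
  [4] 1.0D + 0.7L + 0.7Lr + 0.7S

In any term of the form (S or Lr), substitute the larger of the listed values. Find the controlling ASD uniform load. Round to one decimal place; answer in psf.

179.7 psf

(S or Lr) → Lr = 62 psf.
[1] 1.0(102) + 1.0(13) + 0.7(62) = 158.4
[2] 1.0(102) + 1.0(62) + 0.6(13) = 171.8
[3] 1.0(102) = 102.0
[4] 1.0(102) + 0.7(13) + 0.7(62) + 0.7(36) = 179.7
Combination 4 governs: q = 179.7 psf.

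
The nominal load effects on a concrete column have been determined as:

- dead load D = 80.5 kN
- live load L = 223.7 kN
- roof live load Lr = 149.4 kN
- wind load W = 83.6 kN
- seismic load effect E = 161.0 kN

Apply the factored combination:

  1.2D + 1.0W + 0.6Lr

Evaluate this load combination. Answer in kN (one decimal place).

1.2(80.5) + 1.0(83.6) + 0.6(149.4) = 269.8
P_u = 269.8 kN.

269.8 kN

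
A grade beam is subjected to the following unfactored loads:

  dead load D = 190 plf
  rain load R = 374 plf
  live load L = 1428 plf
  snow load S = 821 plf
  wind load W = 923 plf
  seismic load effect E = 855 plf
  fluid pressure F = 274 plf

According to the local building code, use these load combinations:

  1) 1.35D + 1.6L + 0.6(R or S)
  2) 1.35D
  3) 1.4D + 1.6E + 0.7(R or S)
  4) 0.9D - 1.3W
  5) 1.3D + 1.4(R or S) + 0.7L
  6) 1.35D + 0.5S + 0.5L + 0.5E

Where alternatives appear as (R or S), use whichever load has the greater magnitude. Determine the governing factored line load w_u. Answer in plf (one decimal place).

(R or S) → S = 821 plf.
1) 1.35(190) + 1.6(1428) + 0.6(821) = 256.5 + 2284.8 + 492.6 = 3033.9
2) 1.35(190) = 256.5
3) 1.4(190) + 1.6(855) + 0.7(821) = 266.0 + 1368.0 + 574.7 = 2208.7
4) 0.9(190) - 1.3(923) = 171.0 - 1199.9 = -1028.9
5) 1.3(190) + 1.4(821) + 0.7(1428) = 247.0 + 1149.4 + 999.6 = 2396.0
6) 1.35(190) + 0.5(821) + 0.5(1428) + 0.5(855) = 256.5 + 410.5 + 714.0 + 427.5 = 1808.5
The controlling combination is 1, giving 3033.9 plf.

3033.9 plf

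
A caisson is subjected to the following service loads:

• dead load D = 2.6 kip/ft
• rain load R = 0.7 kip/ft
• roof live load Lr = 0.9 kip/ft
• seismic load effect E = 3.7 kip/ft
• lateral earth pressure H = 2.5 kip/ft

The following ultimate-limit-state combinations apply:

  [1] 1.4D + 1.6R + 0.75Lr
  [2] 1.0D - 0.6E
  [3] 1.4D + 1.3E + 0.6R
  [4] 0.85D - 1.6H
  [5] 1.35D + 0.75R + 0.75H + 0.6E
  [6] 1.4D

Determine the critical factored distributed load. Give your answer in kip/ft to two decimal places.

[1] 1.4(2.6) + 1.6(0.7) + 0.75(0.9) = 3.64 + 1.12 + 0.68 = 5.44
[2] 1.0(2.6) - 0.6(3.7) = 2.60 - 2.22 = 0.38
[3] 1.4(2.6) + 1.3(3.7) + 0.6(0.7) = 3.64 + 4.81 + 0.42 = 8.87
[4] 0.85(2.6) - 1.6(2.5) = 2.21 - 4.00 = -1.79
[5] 1.35(2.6) + 0.75(0.7) + 0.75(2.5) + 0.6(3.7) = 8.13
[6] 1.4(2.6) = 3.64
Maximum is from combination 3.

8.87 kip/ft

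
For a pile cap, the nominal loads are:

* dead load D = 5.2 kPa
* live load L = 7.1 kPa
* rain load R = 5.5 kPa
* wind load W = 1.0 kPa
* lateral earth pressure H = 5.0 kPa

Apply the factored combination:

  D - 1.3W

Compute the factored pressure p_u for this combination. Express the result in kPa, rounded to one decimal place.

3.9 kPa

1.0(5.2) - 1.3(1.0) = 5.2 - 1.3 = 3.9
p_u = 3.9 kPa.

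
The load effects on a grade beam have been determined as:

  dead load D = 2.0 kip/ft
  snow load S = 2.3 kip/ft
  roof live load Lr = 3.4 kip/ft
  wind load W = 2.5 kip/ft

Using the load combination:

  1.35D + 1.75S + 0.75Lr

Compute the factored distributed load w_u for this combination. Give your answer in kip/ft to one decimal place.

1.35(2.0) + 1.75(2.3) + 0.75(3.4) = 2.7 + 4.0 + 2.6 = 9.3
w_u = 9.3 kip/ft.

9.3 kip/ft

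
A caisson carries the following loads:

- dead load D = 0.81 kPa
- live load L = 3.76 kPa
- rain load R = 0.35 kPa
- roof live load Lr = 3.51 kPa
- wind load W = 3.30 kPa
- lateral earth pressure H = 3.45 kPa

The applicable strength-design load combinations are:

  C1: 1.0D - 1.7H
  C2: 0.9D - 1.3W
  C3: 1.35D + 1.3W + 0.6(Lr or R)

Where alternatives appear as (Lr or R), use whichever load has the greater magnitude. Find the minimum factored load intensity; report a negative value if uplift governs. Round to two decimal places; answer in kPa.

(Lr or R) → Lr = 3.51 kPa.
C1: 1.0(0.81) - 1.7(3.45) = 0.81 - 5.87 = -5.06
C2: 0.9(0.81) - 1.3(3.30) = 0.73 - 4.29 = -3.56
C3: 1.35(0.81) + 1.3(3.30) + 0.6(3.51) = 1.09 + 4.29 + 2.11 = 7.49
Combination 1 gives the minimum: -5.06 kPa.

-5.06 kPa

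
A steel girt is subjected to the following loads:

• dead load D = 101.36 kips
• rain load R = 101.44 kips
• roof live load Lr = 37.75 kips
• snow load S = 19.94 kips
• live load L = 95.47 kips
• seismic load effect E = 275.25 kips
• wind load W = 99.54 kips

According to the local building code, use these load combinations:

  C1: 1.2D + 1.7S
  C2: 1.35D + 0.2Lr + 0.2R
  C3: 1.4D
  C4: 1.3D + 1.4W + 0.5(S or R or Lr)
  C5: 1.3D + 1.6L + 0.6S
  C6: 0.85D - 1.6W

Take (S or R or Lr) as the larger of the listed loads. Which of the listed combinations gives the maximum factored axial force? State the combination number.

(S or R or Lr) → R = 101.44 kips.
C1: 1.2(101.36) + 1.7(19.94) = 155.53
C2: 1.35(101.36) + 0.2(37.75) + 0.2(101.44) = 164.67
C3: 1.4(101.36) = 141.90
C4: 1.3(101.36) + 1.4(99.54) + 0.5(101.44) = 321.84
C5: 1.3(101.36) + 1.6(95.47) + 0.6(19.94) = 296.48
C6: 0.85(101.36) - 1.6(99.54) = -73.11
The largest value is 321.84 kips from combination 4.

Combination 4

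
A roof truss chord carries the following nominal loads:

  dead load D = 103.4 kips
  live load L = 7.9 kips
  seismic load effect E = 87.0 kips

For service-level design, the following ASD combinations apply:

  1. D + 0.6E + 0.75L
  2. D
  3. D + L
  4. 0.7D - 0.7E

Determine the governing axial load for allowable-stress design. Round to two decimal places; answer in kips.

1. 1.0(103.4) + 0.6(87.0) + 0.75(7.9) = 161.53
2. 1.0(103.4) = 103.40
3. 1.0(103.4) + 1.0(7.9) = 111.30
4. 0.7(103.4) - 0.7(87.0) = 11.48
The controlling combination is 1, giving 161.53 kips.

161.53 kips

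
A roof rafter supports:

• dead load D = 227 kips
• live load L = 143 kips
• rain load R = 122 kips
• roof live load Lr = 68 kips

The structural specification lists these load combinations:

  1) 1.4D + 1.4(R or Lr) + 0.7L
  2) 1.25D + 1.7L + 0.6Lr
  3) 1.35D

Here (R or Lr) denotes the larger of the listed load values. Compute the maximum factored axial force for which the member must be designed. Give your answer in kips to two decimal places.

(R or Lr) → R = 122 kips.
1) 1.4(227) + 1.4(122) + 0.7(143) = 317.80 + 170.80 + 100.10 = 588.70
2) 1.25(227) + 1.7(143) + 0.6(68) = 283.75 + 243.10 + 40.80 = 567.65
3) 1.35(227) = 306.45
Maximum is from combination 1.

588.70 kips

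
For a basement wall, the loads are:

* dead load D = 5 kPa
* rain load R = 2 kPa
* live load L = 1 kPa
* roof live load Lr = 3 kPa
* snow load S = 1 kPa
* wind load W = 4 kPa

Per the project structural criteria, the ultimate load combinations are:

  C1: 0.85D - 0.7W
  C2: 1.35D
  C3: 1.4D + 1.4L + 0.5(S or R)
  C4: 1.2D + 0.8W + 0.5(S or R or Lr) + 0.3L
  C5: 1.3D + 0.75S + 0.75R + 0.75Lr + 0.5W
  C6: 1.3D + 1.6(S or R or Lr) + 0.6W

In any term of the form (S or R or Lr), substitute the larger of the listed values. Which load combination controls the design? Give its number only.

(S or R) → R = 2 kPa; (S or R or Lr) → Lr = 3 kPa.
C1: 0.85(5) - 0.7(4) = 4.3 - 2.8 = 1.5
C2: 1.35(5) = 6.8
C3: 1.4(5) + 1.4(1) + 0.5(2) = 7.0 + 1.4 + 1.0 = 9.4
C4: 1.2(5) + 0.8(4) + 0.5(3) + 0.3(1) = 6.0 + 3.2 + 1.5 + 0.3 = 11.0
C5: 1.3(5) + 0.75(1) + 0.75(2) + 0.75(3) + 0.5(4) = 13.0
C6: 1.3(5) + 1.6(3) + 0.6(4) = 6.5 + 4.8 + 2.4 = 13.7
The largest value is 13.7 kPa from combination 6.

Combination 6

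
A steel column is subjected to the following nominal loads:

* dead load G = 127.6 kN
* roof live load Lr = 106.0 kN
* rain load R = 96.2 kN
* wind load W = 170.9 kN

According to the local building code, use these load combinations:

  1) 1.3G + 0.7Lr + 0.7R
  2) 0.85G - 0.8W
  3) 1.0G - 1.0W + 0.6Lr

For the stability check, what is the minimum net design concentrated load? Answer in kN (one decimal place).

-28.3 kN

1) 1.3(127.6) + 0.7(106.0) + 0.7(96.2) = 165.9 + 74.2 + 67.3 = 307.4
2) 0.85(127.6) - 0.8(170.9) = -28.3
3) 1.0(127.6) - 1.0(170.9) + 0.6(106.0) = 127.6 - 170.9 + 63.6 = 20.3
Combination 2 gives the minimum: -28.3 kN.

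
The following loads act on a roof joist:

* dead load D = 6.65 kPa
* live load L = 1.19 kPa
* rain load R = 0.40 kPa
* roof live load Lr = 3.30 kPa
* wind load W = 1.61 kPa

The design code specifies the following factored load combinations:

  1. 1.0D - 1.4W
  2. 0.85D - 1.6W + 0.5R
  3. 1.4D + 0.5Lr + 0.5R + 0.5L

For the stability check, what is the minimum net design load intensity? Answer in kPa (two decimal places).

1. 1.0(6.65) - 1.4(1.61) = 6.65 - 2.25 = 4.40
2. 0.85(6.65) - 1.6(1.61) + 0.5(0.40) = 3.28
3. 1.4(6.65) + 0.5(3.30) + 0.5(0.40) + 0.5(1.19) = 9.31 + 1.65 + 0.20 + 0.60 = 11.76
Combination 2 gives the minimum: 3.28 kPa.

3.28 kPa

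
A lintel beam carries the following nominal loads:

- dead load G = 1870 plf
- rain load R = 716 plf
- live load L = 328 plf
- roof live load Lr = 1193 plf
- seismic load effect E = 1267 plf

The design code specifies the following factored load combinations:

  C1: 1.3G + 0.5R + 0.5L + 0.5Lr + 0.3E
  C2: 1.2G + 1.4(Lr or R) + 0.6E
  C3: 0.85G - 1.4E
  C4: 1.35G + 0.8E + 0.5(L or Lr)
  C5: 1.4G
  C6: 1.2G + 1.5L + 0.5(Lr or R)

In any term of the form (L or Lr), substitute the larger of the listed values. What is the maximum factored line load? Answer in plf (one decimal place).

4674.4 plf

(Lr or R) → Lr = 1193 plf; (L or Lr) → Lr = 1193 plf.
C1: 1.3(1870) + 0.5(716) + 0.5(328) + 0.5(1193) + 0.3(1267) = 2431.0 + 358.0 + 164.0 + 596.5 + 380.1 = 3929.6
C2: 1.2(1870) + 1.4(1193) + 0.6(1267) = 2244.0 + 1670.2 + 760.2 = 4674.4
C3: 0.85(1870) - 1.4(1267) = 1589.5 - 1773.8 = -184.3
C4: 1.35(1870) + 0.8(1267) + 0.5(1193) = 2524.5 + 1013.6 + 596.5 = 4134.6
C5: 1.4(1870) = 2618.0
C6: 1.2(1870) + 1.5(328) + 0.5(1193) = 2244.0 + 492.0 + 596.5 = 3332.5
Maximum is from combination 2.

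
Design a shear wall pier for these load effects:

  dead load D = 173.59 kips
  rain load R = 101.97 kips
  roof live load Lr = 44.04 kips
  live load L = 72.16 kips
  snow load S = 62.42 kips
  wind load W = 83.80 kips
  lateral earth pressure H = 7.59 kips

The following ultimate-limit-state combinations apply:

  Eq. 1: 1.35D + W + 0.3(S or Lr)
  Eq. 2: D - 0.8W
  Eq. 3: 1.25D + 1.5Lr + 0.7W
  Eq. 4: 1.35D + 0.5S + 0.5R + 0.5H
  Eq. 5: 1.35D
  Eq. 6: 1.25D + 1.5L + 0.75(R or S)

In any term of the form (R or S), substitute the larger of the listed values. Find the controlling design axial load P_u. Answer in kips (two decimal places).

401.71 kips

(S or Lr) → S = 62.42 kips; (R or S) → R = 101.97 kips.
Eq. 1: 1.35(173.59) + 1.0(83.80) + 0.3(62.42) = 336.87
Eq. 2: 1.0(173.59) - 0.8(83.80) = 173.59 - 67.04 = 106.55
Eq. 3: 1.25(173.59) + 1.5(44.04) + 0.7(83.80) = 216.99 + 66.06 + 58.66 = 341.71
Eq. 4: 1.35(173.59) + 0.5(62.42) + 0.5(101.97) + 0.5(7.59) = 320.34
Eq. 5: 1.35(173.59) = 234.35
Eq. 6: 1.25(173.59) + 1.5(72.16) + 0.75(101.97) = 216.99 + 108.24 + 76.48 = 401.71
Maximum is from combination 6.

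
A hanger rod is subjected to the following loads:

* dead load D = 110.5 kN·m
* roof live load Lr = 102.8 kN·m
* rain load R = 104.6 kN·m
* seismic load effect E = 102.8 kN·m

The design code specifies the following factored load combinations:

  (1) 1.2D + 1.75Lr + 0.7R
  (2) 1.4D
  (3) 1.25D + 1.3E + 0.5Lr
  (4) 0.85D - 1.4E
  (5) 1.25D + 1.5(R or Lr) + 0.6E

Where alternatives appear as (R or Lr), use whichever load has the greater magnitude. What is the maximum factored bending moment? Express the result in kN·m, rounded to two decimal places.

(R or Lr) → R = 104.6 kN·m.
(1) 1.2(110.5) + 1.75(102.8) + 0.7(104.6) = 132.60 + 179.90 + 73.22 = 385.72
(2) 1.4(110.5) = 154.70
(3) 1.25(110.5) + 1.3(102.8) + 0.5(102.8) = 138.13 + 133.64 + 51.40 = 323.17
(4) 0.85(110.5) - 1.4(102.8) = -50.00
(5) 1.25(110.5) + 1.5(104.6) + 0.6(102.8) = 138.13 + 156.90 + 61.68 = 356.71
Maximum is from combination 1.

385.72 kN·m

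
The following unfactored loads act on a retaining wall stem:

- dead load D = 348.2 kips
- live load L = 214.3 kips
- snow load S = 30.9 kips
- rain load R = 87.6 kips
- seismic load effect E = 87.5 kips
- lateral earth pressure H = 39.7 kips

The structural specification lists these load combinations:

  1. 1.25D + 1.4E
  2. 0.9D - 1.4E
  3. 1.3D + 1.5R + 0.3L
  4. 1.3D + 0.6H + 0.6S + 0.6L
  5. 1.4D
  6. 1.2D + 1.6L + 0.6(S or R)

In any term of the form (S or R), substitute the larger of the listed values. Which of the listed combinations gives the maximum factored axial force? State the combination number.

(S or R) → R = 87.6 kips.
1. 1.25(348.2) + 1.4(87.5) = 435.3 + 122.5 = 557.8
2. 0.9(348.2) - 1.4(87.5) = 313.4 - 122.5 = 190.9
3. 1.3(348.2) + 1.5(87.6) + 0.3(214.3) = 452.7 + 131.4 + 64.3 = 648.4
4. 1.3(348.2) + 0.6(39.7) + 0.6(30.9) + 0.6(214.3) = 452.7 + 23.8 + 18.5 + 128.6 = 623.6
5. 1.4(348.2) = 487.5
6. 1.2(348.2) + 1.6(214.3) + 0.6(87.6) = 417.8 + 342.9 + 52.6 = 813.3
The largest value is 813.3 kips from combination 6.

Combination 6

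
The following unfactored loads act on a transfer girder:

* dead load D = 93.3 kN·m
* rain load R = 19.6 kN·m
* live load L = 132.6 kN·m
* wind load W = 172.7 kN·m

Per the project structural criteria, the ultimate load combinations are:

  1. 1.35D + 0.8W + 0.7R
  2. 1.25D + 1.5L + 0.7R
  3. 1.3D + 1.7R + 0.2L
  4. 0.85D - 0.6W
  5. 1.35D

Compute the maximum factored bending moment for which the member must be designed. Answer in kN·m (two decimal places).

1. 1.35(93.3) + 0.8(172.7) + 0.7(19.6) = 125.96 + 138.16 + 13.72 = 277.84
2. 1.25(93.3) + 1.5(132.6) + 0.7(19.6) = 116.63 + 198.90 + 13.72 = 329.25
3. 1.3(93.3) + 1.7(19.6) + 0.2(132.6) = 121.29 + 33.32 + 26.52 = 181.13
4. 0.85(93.3) - 0.6(172.7) = -24.32
5. 1.35(93.3) = 125.96
The controlling combination is 2, giving 329.25 kN·m.

329.25 kN·m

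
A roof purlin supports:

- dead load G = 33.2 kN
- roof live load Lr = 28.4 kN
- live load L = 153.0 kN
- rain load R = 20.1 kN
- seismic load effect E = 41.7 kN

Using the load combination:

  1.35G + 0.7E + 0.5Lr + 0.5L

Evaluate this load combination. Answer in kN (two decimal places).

164.71 kN

1.35(33.2) + 0.7(41.7) + 0.5(28.4) + 0.5(153.0) = 44.82 + 29.19 + 14.20 + 76.50 = 164.71
P_u = 164.71 kN.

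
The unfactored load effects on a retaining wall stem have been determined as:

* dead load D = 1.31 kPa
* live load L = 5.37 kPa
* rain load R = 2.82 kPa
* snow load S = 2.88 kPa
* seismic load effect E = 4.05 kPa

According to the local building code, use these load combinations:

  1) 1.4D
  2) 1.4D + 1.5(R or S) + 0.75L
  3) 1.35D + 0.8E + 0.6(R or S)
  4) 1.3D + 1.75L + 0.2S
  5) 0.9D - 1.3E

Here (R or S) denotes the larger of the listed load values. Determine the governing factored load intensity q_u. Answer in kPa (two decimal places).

(R or S) → S = 2.88 kPa.
1) 1.4(1.31) = 1.83
2) 1.4(1.31) + 1.5(2.88) + 0.75(5.37) = 1.83 + 4.32 + 4.03 = 10.18
3) 1.35(1.31) + 0.8(4.05) + 0.6(2.88) = 1.77 + 3.24 + 1.73 = 6.74
4) 1.3(1.31) + 1.75(5.37) + 0.2(2.88) = 1.70 + 9.40 + 0.58 = 11.68
5) 0.9(1.31) - 1.3(4.05) = 1.18 - 5.27 = -4.09
Maximum is from combination 4.

11.68 kPa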